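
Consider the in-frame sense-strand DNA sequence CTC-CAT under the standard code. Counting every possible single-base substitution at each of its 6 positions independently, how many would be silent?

Codon 1 (CTC, Leu): 3 synonymous substitutions.
Codon 2 (CAT, His): 1 synonymous substitution.
Total: 3 + 1 = 4.

4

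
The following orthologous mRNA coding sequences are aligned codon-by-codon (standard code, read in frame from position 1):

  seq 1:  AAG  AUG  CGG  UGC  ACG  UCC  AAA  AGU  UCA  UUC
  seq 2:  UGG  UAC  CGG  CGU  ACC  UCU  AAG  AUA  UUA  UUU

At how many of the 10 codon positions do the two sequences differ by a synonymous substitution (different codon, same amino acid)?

4

Codon 1: AAG Lys / UGG Trp — nonsynonymous.
Codon 2: AUG Met / UAC Tyr — nonsynonymous.
Codon 3: CGG Arg / CGG Arg — identical.
Codon 4: UGC Cys / CGU Arg — nonsynonymous.
Codon 5: ACG Thr / ACC Thr — synonymous.
Codon 6: UCC Ser / UCU Ser — synonymous.
Codon 7: AAA Lys / AAG Lys — synonymous.
Codon 8: AGU Ser / AUA Ile — nonsynonymous.
Codon 9: UCA Ser / UUA Leu — nonsynonymous.
Codon 10: UUC Phe / UUU Phe — synonymous.
Synonymous differences: 4.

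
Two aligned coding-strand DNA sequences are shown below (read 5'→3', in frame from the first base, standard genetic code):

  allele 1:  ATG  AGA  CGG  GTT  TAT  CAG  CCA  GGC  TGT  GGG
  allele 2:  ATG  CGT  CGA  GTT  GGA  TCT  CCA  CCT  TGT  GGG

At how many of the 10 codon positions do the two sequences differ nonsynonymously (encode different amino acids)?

Codon 1: ATG Met / ATG Met — identical.
Codon 2: AGA Arg / CGT Arg — synonymous.
Codon 3: CGG Arg / CGA Arg — synonymous.
Codon 4: GTT Val / GTT Val — identical.
Codon 5: TAT Tyr / GGA Gly — nonsynonymous.
Codon 6: CAG Gln / TCT Ser — nonsynonymous.
Codon 7: CCA Pro / CCA Pro — identical.
Codon 8: GGC Gly / CCT Pro — nonsynonymous.
Codon 9: TGT Cys / TGT Cys — identical.
Codon 10: GGG Gly / GGG Gly — identical.
Nonsynonymous differences: 3.

3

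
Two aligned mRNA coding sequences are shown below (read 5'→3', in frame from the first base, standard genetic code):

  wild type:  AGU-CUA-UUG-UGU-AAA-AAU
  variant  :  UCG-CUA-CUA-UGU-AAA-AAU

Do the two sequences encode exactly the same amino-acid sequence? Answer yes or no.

yes

Codon 1: AGU Ser / UCG Ser — synonymous.
Codon 2: CUA Leu / CUA Leu — identical.
Codon 3: UUG Leu / CUA Leu — synonymous.
Codon 4: UGU Cys / UGU Cys — identical.
Codon 5: AAA Lys / AAA Lys — identical.
Codon 6: AAU Asn / AAU Asn — identical.
Nonsynonymous differences: 0 → same protein.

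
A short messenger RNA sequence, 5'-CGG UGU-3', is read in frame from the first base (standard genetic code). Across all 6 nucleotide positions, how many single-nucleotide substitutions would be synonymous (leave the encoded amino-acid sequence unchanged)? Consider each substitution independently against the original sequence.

Codon 1 (CGG, Arg): 4 synonymous substitutions.
Codon 2 (UGU, Cys): 1 synonymous substitution.
Total: 4 + 1 = 5.

5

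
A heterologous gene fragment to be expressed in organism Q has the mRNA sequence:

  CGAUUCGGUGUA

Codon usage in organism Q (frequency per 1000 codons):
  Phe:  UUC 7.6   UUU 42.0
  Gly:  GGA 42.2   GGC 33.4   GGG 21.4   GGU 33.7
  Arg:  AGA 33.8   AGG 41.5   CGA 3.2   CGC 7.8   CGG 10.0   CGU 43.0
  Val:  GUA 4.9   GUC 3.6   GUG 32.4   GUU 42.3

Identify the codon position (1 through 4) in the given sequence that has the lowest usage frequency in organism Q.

1

Codon 1 CGA (Arg): 3.2 per 1000.
Codon 2 UUC (Phe): 7.6 per 1000.
Codon 3 GGU (Gly): 33.7 per 1000.
Codon 4 GUA (Val): 4.9 per 1000.
Lowest frequency is 3.2 at codon 1.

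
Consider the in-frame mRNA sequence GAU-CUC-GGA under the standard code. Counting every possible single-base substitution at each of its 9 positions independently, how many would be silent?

Codon 1 (GAU, Asp): 1 synonymous substitution.
Codon 2 (CUC, Leu): 3 synonymous substitutions.
Codon 3 (GGA, Gly): 3 synonymous substitutions.
Total: 1 + 3 + 3 = 7.

7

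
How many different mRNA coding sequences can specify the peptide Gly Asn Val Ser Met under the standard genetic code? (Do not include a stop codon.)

Gly: 4 codons.
Asn: 2 codons.
Val: 4 codons.
Ser: 6 codons.
Met: 1 codon.
4 × 2 × 4 × 6 × 1 = 192.

192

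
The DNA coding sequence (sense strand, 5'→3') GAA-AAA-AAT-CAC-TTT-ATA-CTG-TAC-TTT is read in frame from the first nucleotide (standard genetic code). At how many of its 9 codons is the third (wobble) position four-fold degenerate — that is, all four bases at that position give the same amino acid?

Codon 1 GAA (Glu): third position 2-fold.
Codon 2 AAA (Lys): third position 2-fold.
Codon 3 AAT (Asn): third position 2-fold.
Codon 4 CAC (His): third position 2-fold.
Codon 5 TTT (Phe): third position 2-fold.
Codon 6 ATA (Ile): third position 3-fold.
Codon 7 CTG (Leu): third position 4-fold.
Codon 8 TAC (Tyr): third position 2-fold.
Codon 9 TTT (Phe): third position 2-fold.
Four-fold degenerate third positions: 1.

1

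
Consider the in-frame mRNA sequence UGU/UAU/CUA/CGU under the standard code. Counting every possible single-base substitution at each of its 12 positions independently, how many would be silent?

9

Codon 1 (UGU, Cys): 1 synonymous substitution.
Codon 2 (UAU, Tyr): 1 synonymous substitution.
Codon 3 (CUA, Leu): 4 synonymous substitutions.
Codon 4 (CGU, Arg): 3 synonymous substitutions.
Total: 1 + 1 + 4 + 3 = 9.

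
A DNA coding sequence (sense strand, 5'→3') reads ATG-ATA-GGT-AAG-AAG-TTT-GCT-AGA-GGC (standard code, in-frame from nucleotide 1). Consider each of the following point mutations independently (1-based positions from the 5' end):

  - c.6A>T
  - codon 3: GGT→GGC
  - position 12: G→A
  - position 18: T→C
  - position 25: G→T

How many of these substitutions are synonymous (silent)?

Codon 2: ATA (Ile) → ATT (Ile) — synonymous.
Codon 3: GGT (Gly) → GGC (Gly) — synonymous.
Codon 4: AAG (Lys) → AAA (Lys) — synonymous.
Codon 6: TTT (Phe) → TTC (Phe) — synonymous.
Codon 9: GGC (Gly) → TGC (Cys) — missense.
Synonymous: 4 of 5.

4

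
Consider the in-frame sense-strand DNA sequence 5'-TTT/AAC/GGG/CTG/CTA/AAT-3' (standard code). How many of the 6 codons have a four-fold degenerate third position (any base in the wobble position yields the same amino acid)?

3

Codon 1 TTT (Phe): third position 2-fold.
Codon 2 AAC (Asn): third position 2-fold.
Codon 3 GGG (Gly): third position 4-fold.
Codon 4 CTG (Leu): third position 4-fold.
Codon 5 CTA (Leu): third position 4-fold.
Codon 6 AAT (Asn): third position 2-fold.
Four-fold degenerate third positions: 3.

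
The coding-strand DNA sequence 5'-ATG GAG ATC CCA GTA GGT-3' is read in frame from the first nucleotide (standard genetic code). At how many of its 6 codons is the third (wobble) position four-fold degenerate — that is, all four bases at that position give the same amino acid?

3

Codon 1 ATG (Met): third position 1-fold.
Codon 2 GAG (Glu): third position 2-fold.
Codon 3 ATC (Ile): third position 3-fold.
Codon 4 CCA (Pro): third position 4-fold.
Codon 5 GTA (Val): third position 4-fold.
Codon 6 GGT (Gly): third position 4-fold.
Four-fold degenerate third positions: 3.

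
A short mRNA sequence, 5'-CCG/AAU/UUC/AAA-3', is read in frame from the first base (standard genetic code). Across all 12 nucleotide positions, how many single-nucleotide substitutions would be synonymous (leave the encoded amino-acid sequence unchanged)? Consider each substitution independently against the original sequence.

Codon 1 (CCG, Pro): 3 synonymous substitutions.
Codon 2 (AAU, Asn): 1 synonymous substitution.
Codon 3 (UUC, Phe): 1 synonymous substitution.
Codon 4 (AAA, Lys): 1 synonymous substitution.
Total: 3 + 1 + 1 + 1 = 6.

6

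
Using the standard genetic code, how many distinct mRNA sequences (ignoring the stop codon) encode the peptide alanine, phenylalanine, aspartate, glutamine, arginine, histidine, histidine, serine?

Ala: 4 codons.
Phe: 2 codons.
Asp: 2 codons.
Gln: 2 codons.
Arg: 6 codons.
His: 2 codons.
His: 2 codons.
Ser: 6 codons.
4 × 2 × 2 × 2 × 6 × 2 × 2 × 6 = 4608.

4608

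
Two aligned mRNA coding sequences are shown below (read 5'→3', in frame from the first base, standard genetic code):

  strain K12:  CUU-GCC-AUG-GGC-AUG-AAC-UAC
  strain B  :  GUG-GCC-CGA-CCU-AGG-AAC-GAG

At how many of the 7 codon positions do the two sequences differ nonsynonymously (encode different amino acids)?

Codon 1: CUU Leu / GUG Val — nonsynonymous.
Codon 2: GCC Ala / GCC Ala — identical.
Codon 3: AUG Met / CGA Arg — nonsynonymous.
Codon 4: GGC Gly / CCU Pro — nonsynonymous.
Codon 5: AUG Met / AGG Arg — nonsynonymous.
Codon 6: AAC Asn / AAC Asn — identical.
Codon 7: UAC Tyr / GAG Glu — nonsynonymous.
Nonsynonymous differences: 5.

5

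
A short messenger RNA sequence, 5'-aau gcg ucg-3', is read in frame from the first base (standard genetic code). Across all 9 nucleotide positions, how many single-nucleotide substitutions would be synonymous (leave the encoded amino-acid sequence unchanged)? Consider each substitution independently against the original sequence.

7

Codon 1 (AAU, Asn): 1 synonymous substitution.
Codon 2 (GCG, Ala): 3 synonymous substitutions.
Codon 3 (UCG, Ser): 3 synonymous substitutions.
Total: 1 + 3 + 3 = 7.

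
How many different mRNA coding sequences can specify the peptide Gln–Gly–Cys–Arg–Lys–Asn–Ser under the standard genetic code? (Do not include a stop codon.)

Gln: 2 codons.
Gly: 4 codons.
Cys: 2 codons.
Arg: 6 codons.
Lys: 2 codons.
Asn: 2 codons.
Ser: 6 codons.
2 × 4 × 2 × 6 × 2 × 2 × 6 = 2304.

2304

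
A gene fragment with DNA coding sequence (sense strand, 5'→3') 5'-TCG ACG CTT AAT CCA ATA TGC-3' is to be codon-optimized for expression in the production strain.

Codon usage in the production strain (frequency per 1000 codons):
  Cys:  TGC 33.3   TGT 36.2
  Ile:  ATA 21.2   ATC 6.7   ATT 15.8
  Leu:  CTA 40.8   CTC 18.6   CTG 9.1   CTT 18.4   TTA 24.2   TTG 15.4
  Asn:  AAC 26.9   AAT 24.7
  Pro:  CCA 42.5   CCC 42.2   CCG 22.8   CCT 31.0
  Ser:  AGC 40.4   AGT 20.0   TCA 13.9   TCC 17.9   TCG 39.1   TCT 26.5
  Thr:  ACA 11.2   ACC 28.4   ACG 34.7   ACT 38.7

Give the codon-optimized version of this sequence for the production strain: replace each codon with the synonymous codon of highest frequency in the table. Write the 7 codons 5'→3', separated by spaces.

AGC ACT CTA AAC CCA ATA TGT

Codon 1 (Ser): best is AGC at 40.4.
Codon 2 (Thr): best is ACT at 38.7.
Codon 3 (Leu): best is CTA at 40.8.
Codon 4 (Asn): best is AAC at 26.9.
Codon 5 (Pro): best is CCA at 42.5.
Codon 6 (Ile): best is ATA at 21.2.
Codon 7 (Cys): best is TGT at 36.2.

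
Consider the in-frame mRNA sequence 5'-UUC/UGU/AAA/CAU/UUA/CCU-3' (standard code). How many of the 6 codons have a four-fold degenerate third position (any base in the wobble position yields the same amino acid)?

1

Codon 1 UUC (Phe): third position 2-fold.
Codon 2 UGU (Cys): third position 2-fold.
Codon 3 AAA (Lys): third position 2-fold.
Codon 4 CAU (His): third position 2-fold.
Codon 5 UUA (Leu): third position 2-fold.
Codon 6 CCU (Pro): third position 4-fold.
Four-fold degenerate third positions: 1.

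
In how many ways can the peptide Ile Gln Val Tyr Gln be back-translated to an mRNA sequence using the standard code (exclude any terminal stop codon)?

Ile: 3 codons.
Gln: 2 codons.
Val: 4 codons.
Tyr: 2 codons.
Gln: 2 codons.
3 × 2 × 4 × 2 × 2 = 96.

96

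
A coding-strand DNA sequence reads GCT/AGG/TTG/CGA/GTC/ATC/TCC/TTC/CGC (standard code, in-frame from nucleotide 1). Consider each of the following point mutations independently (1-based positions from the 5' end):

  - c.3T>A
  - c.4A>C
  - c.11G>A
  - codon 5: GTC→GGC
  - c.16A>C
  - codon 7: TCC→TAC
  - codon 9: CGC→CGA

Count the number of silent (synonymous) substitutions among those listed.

3

Codon 1: GCT (Ala) → GCA (Ala) — synonymous.
Codon 2: AGG (Arg) → CGG (Arg) — synonymous.
Codon 4: CGA (Arg) → CAA (Gln) — missense.
Codon 5: GTC (Val) → GGC (Gly) — missense.
Codon 6: ATC (Ile) → CTC (Leu) — missense.
Codon 7: TCC (Ser) → TAC (Tyr) — missense.
Codon 9: CGC (Arg) → CGA (Arg) — synonymous.
Synonymous: 3 of 7.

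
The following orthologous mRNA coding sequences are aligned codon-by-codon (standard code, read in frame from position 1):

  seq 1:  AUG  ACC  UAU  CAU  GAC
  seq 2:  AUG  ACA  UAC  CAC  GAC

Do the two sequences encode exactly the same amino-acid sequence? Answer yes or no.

Codon 1: AUG Met / AUG Met — identical.
Codon 2: ACC Thr / ACA Thr — synonymous.
Codon 3: UAU Tyr / UAC Tyr — synonymous.
Codon 4: CAU His / CAC His — synonymous.
Codon 5: GAC Asp / GAC Asp — identical.
Nonsynonymous differences: 0 → same protein.

yes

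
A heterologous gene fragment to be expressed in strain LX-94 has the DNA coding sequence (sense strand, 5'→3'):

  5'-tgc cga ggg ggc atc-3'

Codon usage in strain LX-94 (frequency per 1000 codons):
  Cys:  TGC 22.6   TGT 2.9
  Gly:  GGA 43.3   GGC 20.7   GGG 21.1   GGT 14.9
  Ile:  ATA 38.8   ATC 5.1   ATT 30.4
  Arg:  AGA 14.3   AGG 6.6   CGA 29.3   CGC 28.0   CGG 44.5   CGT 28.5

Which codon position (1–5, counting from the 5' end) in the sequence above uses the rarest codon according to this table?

Codon 1 TGC (Cys): 22.6 per 1000.
Codon 2 CGA (Arg): 29.3 per 1000.
Codon 3 GGG (Gly): 21.1 per 1000.
Codon 4 GGC (Gly): 20.7 per 1000.
Codon 5 ATC (Ile): 5.1 per 1000.
Lowest frequency is 5.1 at codon 5.

5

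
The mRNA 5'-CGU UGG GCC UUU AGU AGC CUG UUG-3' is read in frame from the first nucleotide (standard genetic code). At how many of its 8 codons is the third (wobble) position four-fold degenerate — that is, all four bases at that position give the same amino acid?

3

Codon 1 CGU (Arg): third position 4-fold.
Codon 2 UGG (Trp): third position 1-fold.
Codon 3 GCC (Ala): third position 4-fold.
Codon 4 UUU (Phe): third position 2-fold.
Codon 5 AGU (Ser): third position 2-fold.
Codon 6 AGC (Ser): third position 2-fold.
Codon 7 CUG (Leu): third position 4-fold.
Codon 8 UUG (Leu): third position 2-fold.
Four-fold degenerate third positions: 3.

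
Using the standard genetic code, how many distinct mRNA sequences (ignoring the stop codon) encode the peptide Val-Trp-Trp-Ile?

12

Val: 4 codons.
Trp: 1 codon.
Trp: 1 codon.
Ile: 3 codons.
4 × 1 × 1 × 3 = 12.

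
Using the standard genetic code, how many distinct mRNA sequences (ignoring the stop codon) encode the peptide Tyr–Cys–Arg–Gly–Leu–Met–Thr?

2304

Tyr: 2 codons.
Cys: 2 codons.
Arg: 6 codons.
Gly: 4 codons.
Leu: 6 codons.
Met: 1 codon.
Thr: 4 codons.
2 × 2 × 6 × 4 × 6 × 1 × 4 = 2304.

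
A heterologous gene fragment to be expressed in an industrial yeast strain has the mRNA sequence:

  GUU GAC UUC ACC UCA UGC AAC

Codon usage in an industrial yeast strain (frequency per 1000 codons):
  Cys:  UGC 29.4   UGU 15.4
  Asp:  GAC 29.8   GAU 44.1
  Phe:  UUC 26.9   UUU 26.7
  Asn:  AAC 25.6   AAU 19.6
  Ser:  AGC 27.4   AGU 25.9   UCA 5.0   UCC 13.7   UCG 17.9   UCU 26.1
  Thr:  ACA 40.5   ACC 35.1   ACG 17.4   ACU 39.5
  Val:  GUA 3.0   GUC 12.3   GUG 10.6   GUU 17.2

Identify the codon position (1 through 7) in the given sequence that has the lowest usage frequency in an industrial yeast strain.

5

Codon 1 GUU (Val): 17.2 per 1000.
Codon 2 GAC (Asp): 29.8 per 1000.
Codon 3 UUC (Phe): 26.9 per 1000.
Codon 4 ACC (Thr): 35.1 per 1000.
Codon 5 UCA (Ser): 5.0 per 1000.
Codon 6 UGC (Cys): 29.4 per 1000.
Codon 7 AAC (Asn): 25.6 per 1000.
Lowest frequency is 5.0 at codon 5.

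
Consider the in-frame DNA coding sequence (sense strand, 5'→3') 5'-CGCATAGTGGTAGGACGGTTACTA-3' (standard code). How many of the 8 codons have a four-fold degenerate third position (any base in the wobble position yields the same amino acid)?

6

Codon 1 CGC (Arg): third position 4-fold.
Codon 2 ATA (Ile): third position 3-fold.
Codon 3 GTG (Val): third position 4-fold.
Codon 4 GTA (Val): third position 4-fold.
Codon 5 GGA (Gly): third position 4-fold.
Codon 6 CGG (Arg): third position 4-fold.
Codon 7 TTA (Leu): third position 2-fold.
Codon 8 CTA (Leu): third position 4-fold.
Four-fold degenerate third positions: 6.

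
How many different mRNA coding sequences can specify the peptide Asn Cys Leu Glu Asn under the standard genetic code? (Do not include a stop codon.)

Asn: 2 codons.
Cys: 2 codons.
Leu: 6 codons.
Glu: 2 codons.
Asn: 2 codons.
2 × 2 × 6 × 2 × 2 = 96.

96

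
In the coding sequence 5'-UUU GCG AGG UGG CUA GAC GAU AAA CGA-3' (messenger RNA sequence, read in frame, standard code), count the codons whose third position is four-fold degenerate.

Codon 1 UUU (Phe): third position 2-fold.
Codon 2 GCG (Ala): third position 4-fold.
Codon 3 AGG (Arg): third position 2-fold.
Codon 4 UGG (Trp): third position 1-fold.
Codon 5 CUA (Leu): third position 4-fold.
Codon 6 GAC (Asp): third position 2-fold.
Codon 7 GAU (Asp): third position 2-fold.
Codon 8 AAA (Lys): third position 2-fold.
Codon 9 CGA (Arg): third position 4-fold.
Four-fold degenerate third positions: 3.

3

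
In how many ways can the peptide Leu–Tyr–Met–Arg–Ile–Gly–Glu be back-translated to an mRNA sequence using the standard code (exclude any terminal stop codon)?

Leu: 6 codons.
Tyr: 2 codons.
Met: 1 codon.
Arg: 6 codons.
Ile: 3 codons.
Gly: 4 codons.
Glu: 2 codons.
6 × 2 × 1 × 6 × 3 × 4 × 2 = 1728.

1728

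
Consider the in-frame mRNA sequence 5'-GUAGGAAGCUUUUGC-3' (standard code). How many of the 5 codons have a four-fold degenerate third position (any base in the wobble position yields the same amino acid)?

Codon 1 GUA (Val): third position 4-fold.
Codon 2 GGA (Gly): third position 4-fold.
Codon 3 AGC (Ser): third position 2-fold.
Codon 4 UUU (Phe): third position 2-fold.
Codon 5 UGC (Cys): third position 2-fold.
Four-fold degenerate third positions: 2.

2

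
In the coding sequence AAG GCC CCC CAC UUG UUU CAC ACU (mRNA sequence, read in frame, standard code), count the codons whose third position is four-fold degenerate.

3

Codon 1 AAG (Lys): third position 2-fold.
Codon 2 GCC (Ala): third position 4-fold.
Codon 3 CCC (Pro): third position 4-fold.
Codon 4 CAC (His): third position 2-fold.
Codon 5 UUG (Leu): third position 2-fold.
Codon 6 UUU (Phe): third position 2-fold.
Codon 7 CAC (His): third position 2-fold.
Codon 8 ACU (Thr): third position 4-fold.
Four-fold degenerate third positions: 3.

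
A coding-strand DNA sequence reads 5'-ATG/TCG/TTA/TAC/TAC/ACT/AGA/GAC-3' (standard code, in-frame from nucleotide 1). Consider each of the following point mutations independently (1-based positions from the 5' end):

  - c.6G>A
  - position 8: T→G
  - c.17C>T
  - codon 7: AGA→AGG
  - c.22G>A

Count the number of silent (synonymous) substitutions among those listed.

2

Codon 2: TCG (Ser) → TCA (Ser) — synonymous.
Codon 3: TTA (Leu) → TGA (Stop) — nonsense.
Codon 6: ACT (Thr) → ATT (Ile) — missense.
Codon 7: AGA (Arg) → AGG (Arg) — synonymous.
Codon 8: GAC (Asp) → AAC (Asn) — missense.
Synonymous: 2 of 5.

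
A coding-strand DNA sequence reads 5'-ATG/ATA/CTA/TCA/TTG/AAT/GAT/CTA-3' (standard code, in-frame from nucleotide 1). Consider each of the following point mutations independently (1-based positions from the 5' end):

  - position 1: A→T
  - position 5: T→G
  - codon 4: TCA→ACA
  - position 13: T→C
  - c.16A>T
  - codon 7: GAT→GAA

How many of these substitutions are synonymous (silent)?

Codon 1: ATG (Met) → TTG (Leu) — missense.
Codon 2: ATA (Ile) → AGA (Arg) — missense.
Codon 4: TCA (Ser) → ACA (Thr) — missense.
Codon 5: TTG (Leu) → CTG (Leu) — synonymous.
Codon 6: AAT (Asn) → TAT (Tyr) — missense.
Codon 7: GAT (Asp) → GAA (Glu) — missense.
Synonymous: 1 of 6.

1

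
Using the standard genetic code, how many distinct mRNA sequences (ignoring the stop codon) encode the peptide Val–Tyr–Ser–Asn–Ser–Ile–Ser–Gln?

Val: 4 codons.
Tyr: 2 codons.
Ser: 6 codons.
Asn: 2 codons.
Ser: 6 codons.
Ile: 3 codons.
Ser: 6 codons.
Gln: 2 codons.
4 × 2 × 6 × 2 × 6 × 3 × 6 × 2 = 20736.

20736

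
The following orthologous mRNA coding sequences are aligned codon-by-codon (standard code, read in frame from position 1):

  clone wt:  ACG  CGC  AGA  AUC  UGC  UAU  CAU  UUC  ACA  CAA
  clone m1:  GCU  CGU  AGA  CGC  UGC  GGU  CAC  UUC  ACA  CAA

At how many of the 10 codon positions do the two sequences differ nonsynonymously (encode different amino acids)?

3

Codon 1: ACG Thr / GCU Ala — nonsynonymous.
Codon 2: CGC Arg / CGU Arg — synonymous.
Codon 3: AGA Arg / AGA Arg — identical.
Codon 4: AUC Ile / CGC Arg — nonsynonymous.
Codon 5: UGC Cys / UGC Cys — identical.
Codon 6: UAU Tyr / GGU Gly — nonsynonymous.
Codon 7: CAU His / CAC His — synonymous.
Codon 8: UUC Phe / UUC Phe — identical.
Codon 9: ACA Thr / ACA Thr — identical.
Codon 10: CAA Gln / CAA Gln — identical.
Nonsynonymous differences: 3.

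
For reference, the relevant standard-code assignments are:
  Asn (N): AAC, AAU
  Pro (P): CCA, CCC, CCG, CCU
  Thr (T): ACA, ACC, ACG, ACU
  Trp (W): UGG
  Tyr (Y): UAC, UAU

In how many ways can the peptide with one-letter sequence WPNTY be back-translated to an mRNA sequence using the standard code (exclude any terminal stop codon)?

Trp: 1 codon.
Pro: 4 codons.
Asn: 2 codons.
Thr: 4 codons.
Tyr: 2 codons.
1 × 4 × 2 × 4 × 2 = 64.

64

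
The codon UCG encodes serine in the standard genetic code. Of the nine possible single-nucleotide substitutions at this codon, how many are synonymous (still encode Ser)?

3

Position 1: none → 0 synonymous.
Position 2: none → 0 synonymous.
Position 3: UCU, UCC, UCA → 3 synonymous.
Total: 0 + 0 + 3 = 3.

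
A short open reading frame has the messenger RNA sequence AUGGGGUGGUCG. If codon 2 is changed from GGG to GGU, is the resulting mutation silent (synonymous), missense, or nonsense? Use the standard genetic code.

Position 6 falls in codon 2: GGG → Gly.
After the substitution the codon is GGU → Gly.
Both encode Gly, so the change is synonymous.

silent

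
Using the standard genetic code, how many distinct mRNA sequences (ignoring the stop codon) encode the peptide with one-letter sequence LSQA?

Leu: 6 codons.
Ser: 6 codons.
Gln: 2 codons.
Ala: 4 codons.
6 × 6 × 2 × 4 = 288.

288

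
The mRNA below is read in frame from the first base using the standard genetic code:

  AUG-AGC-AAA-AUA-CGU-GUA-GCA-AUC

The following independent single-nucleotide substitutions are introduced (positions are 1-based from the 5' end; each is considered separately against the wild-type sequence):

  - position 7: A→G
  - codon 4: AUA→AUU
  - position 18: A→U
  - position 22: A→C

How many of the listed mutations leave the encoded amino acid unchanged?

2

Codon 3: AAA (Lys) → GAA (Glu) — missense.
Codon 4: AUA (Ile) → AUU (Ile) — synonymous.
Codon 6: GUA (Val) → GUU (Val) — synonymous.
Codon 8: AUC (Ile) → CUC (Leu) — missense.
Synonymous: 2 of 4.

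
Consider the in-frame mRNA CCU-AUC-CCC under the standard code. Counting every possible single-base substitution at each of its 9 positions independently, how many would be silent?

8

Codon 1 (CCU, Pro): 3 synonymous substitutions.
Codon 2 (AUC, Ile): 2 synonymous substitutions.
Codon 3 (CCC, Pro): 3 synonymous substitutions.
Total: 3 + 2 + 3 = 8.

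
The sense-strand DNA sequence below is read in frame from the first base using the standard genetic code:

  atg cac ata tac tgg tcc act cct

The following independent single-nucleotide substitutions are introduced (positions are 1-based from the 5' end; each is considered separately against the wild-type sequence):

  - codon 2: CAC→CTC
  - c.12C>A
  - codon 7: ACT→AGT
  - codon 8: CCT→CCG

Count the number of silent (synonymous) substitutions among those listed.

1

Codon 2: CAC (His) → CTC (Leu) — missense.
Codon 4: TAC (Tyr) → TAA (Stop) — nonsense.
Codon 7: ACT (Thr) → AGT (Ser) — missense.
Codon 8: CCT (Pro) → CCG (Pro) — synonymous.
Synonymous: 1 of 4.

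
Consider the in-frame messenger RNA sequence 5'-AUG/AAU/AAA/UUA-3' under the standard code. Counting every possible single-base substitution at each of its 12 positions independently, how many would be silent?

Codon 1 (AUG, Met): 0 synonymous substitutions.
Codon 2 (AAU, Asn): 1 synonymous substitution.
Codon 3 (AAA, Lys): 1 synonymous substitution.
Codon 4 (UUA, Leu): 2 synonymous substitutions.
Total: 0 + 1 + 1 + 2 = 4.

4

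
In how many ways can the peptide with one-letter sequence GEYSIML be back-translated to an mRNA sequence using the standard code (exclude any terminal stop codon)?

1728

Gly: 4 codons.
Glu: 2 codons.
Tyr: 2 codons.
Ser: 6 codons.
Ile: 3 codons.
Met: 1 codon.
Leu: 6 codons.
4 × 2 × 2 × 6 × 3 × 1 × 6 = 1728.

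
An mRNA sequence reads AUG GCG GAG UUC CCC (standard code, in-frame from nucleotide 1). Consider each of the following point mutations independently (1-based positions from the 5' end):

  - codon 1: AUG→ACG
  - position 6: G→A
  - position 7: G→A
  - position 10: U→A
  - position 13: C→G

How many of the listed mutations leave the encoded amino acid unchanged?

Codon 1: AUG (Met) → ACG (Thr) — missense.
Codon 2: GCG (Ala) → GCA (Ala) — synonymous.
Codon 3: GAG (Glu) → AAG (Lys) — missense.
Codon 4: UUC (Phe) → AUC (Ile) — missense.
Codon 5: CCC (Pro) → GCC (Ala) — missense.
Synonymous: 1 of 5.

1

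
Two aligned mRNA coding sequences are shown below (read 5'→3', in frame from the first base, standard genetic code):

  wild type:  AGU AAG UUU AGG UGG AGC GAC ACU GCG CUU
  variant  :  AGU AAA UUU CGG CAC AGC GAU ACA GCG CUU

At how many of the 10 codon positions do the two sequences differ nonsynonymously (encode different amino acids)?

1

Codon 1: AGU Ser / AGU Ser — identical.
Codon 2: AAG Lys / AAA Lys — synonymous.
Codon 3: UUU Phe / UUU Phe — identical.
Codon 4: AGG Arg / CGG Arg — synonymous.
Codon 5: UGG Trp / CAC His — nonsynonymous.
Codon 6: AGC Ser / AGC Ser — identical.
Codon 7: GAC Asp / GAU Asp — synonymous.
Codon 8: ACU Thr / ACA Thr — synonymous.
Codon 9: GCG Ala / GCG Ala — identical.
Codon 10: CUU Leu / CUU Leu — identical.
Nonsynonymous differences: 1.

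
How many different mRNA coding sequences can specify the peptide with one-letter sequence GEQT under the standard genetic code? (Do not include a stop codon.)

64

Gly: 4 codons.
Glu: 2 codons.
Gln: 2 codons.
Thr: 4 codons.
4 × 2 × 2 × 4 = 64.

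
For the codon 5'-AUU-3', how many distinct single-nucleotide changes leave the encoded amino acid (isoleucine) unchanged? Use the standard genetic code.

2

Position 1: none → 0 synonymous.
Position 2: none → 0 synonymous.
Position 3: AUC, AUA → 2 synonymous.
Total: 0 + 0 + 2 = 2.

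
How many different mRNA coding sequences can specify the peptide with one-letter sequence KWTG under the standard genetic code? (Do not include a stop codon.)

Lys: 2 codons.
Trp: 1 codon.
Thr: 4 codons.
Gly: 4 codons.
2 × 1 × 4 × 4 = 32.

32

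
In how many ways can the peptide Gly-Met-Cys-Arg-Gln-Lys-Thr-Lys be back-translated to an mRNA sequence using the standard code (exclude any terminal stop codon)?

Gly: 4 codons.
Met: 1 codon.
Cys: 2 codons.
Arg: 6 codons.
Gln: 2 codons.
Lys: 2 codons.
Thr: 4 codons.
Lys: 2 codons.
4 × 1 × 2 × 6 × 2 × 2 × 4 × 2 = 1536.

1536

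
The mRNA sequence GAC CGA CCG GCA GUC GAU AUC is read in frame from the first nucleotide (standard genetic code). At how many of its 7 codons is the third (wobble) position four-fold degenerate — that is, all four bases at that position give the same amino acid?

Codon 1 GAC (Asp): third position 2-fold.
Codon 2 CGA (Arg): third position 4-fold.
Codon 3 CCG (Pro): third position 4-fold.
Codon 4 GCA (Ala): third position 4-fold.
Codon 5 GUC (Val): third position 4-fold.
Codon 6 GAU (Asp): third position 2-fold.
Codon 7 AUC (Ile): third position 3-fold.
Four-fold degenerate third positions: 4.

4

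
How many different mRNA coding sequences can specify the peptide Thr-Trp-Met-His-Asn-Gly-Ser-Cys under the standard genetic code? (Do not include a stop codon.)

Thr: 4 codons.
Trp: 1 codon.
Met: 1 codon.
His: 2 codons.
Asn: 2 codons.
Gly: 4 codons.
Ser: 6 codons.
Cys: 2 codons.
4 × 1 × 1 × 2 × 2 × 4 × 6 × 2 = 768.

768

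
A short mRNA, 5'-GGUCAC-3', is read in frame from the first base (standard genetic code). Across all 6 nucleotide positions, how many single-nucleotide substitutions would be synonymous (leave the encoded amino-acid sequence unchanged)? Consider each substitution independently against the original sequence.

Codon 1 (GGU, Gly): 3 synonymous substitutions.
Codon 2 (CAC, His): 1 synonymous substitution.
Total: 3 + 1 = 4.

4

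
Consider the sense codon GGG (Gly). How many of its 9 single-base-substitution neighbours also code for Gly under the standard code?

3

Position 1: none → 0 synonymous.
Position 2: none → 0 synonymous.
Position 3: GGT, GGC, GGA → 3 synonymous.
Total: 0 + 0 + 3 = 3.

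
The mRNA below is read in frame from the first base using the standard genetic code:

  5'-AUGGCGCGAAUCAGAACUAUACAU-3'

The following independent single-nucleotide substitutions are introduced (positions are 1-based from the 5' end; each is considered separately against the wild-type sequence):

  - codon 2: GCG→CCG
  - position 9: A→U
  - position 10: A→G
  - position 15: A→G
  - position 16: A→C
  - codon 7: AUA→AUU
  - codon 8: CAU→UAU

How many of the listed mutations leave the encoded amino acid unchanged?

Codon 2: GCG (Ala) → CCG (Pro) — missense.
Codon 3: CGA (Arg) → CGU (Arg) — synonymous.
Codon 4: AUC (Ile) → GUC (Val) — missense.
Codon 5: AGA (Arg) → AGG (Arg) — synonymous.
Codon 6: ACU (Thr) → CCU (Pro) — missense.
Codon 7: AUA (Ile) → AUU (Ile) — synonymous.
Codon 8: CAU (His) → UAU (Tyr) — missense.
Synonymous: 3 of 7.

3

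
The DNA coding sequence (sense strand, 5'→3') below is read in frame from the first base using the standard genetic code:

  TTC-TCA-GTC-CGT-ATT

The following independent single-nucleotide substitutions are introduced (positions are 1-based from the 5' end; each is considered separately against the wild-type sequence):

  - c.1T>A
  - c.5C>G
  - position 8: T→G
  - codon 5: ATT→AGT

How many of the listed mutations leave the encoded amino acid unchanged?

Codon 1: TTC (Phe) → ATC (Ile) — missense.
Codon 2: TCA (Ser) → TGA (Stop) — nonsense.
Codon 3: GTC (Val) → GGC (Gly) — missense.
Codon 5: ATT (Ile) → AGT (Ser) — missense.
Synonymous: 0 of 4.

0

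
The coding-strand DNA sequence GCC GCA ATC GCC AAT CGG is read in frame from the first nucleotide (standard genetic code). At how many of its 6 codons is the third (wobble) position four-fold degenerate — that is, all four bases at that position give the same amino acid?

4

Codon 1 GCC (Ala): third position 4-fold.
Codon 2 GCA (Ala): third position 4-fold.
Codon 3 ATC (Ile): third position 3-fold.
Codon 4 GCC (Ala): third position 4-fold.
Codon 5 AAT (Asn): third position 2-fold.
Codon 6 CGG (Arg): third position 4-fold.
Four-fold degenerate third positions: 4.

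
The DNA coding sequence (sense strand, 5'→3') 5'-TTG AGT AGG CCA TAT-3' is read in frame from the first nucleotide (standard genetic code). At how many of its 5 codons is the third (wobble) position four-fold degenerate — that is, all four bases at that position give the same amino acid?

Codon 1 TTG (Leu): third position 2-fold.
Codon 2 AGT (Ser): third position 2-fold.
Codon 3 AGG (Arg): third position 2-fold.
Codon 4 CCA (Pro): third position 4-fold.
Codon 5 TAT (Tyr): third position 2-fold.
Four-fold degenerate third positions: 1.

1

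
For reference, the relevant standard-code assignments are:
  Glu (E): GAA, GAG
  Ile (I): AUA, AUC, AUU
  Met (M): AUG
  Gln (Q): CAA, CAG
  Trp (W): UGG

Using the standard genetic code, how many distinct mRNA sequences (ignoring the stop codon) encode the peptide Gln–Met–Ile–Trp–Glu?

12

Gln: 2 codons.
Met: 1 codon.
Ile: 3 codons.
Trp: 1 codon.
Glu: 2 codons.
2 × 1 × 3 × 1 × 2 = 12.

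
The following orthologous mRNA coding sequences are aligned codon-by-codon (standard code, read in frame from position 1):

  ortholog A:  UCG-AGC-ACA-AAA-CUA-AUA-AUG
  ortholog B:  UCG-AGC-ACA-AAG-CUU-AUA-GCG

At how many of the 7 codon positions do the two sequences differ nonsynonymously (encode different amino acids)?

1

Codon 1: UCG Ser / UCG Ser — identical.
Codon 2: AGC Ser / AGC Ser — identical.
Codon 3: ACA Thr / ACA Thr — identical.
Codon 4: AAA Lys / AAG Lys — synonymous.
Codon 5: CUA Leu / CUU Leu — synonymous.
Codon 6: AUA Ile / AUA Ile — identical.
Codon 7: AUG Met / GCG Ala — nonsynonymous.
Nonsynonymous differences: 1.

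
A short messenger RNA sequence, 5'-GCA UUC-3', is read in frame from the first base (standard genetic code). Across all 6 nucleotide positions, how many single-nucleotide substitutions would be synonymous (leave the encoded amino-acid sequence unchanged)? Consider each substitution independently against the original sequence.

4

Codon 1 (GCA, Ala): 3 synonymous substitutions.
Codon 2 (UUC, Phe): 1 synonymous substitution.
Total: 3 + 1 = 4.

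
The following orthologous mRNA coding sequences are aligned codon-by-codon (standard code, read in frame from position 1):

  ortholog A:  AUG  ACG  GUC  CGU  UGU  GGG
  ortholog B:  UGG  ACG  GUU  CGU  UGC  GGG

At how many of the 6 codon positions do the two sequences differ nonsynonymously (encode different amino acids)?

1

Codon 1: AUG Met / UGG Trp — nonsynonymous.
Codon 2: ACG Thr / ACG Thr — identical.
Codon 3: GUC Val / GUU Val — synonymous.
Codon 4: CGU Arg / CGU Arg — identical.
Codon 5: UGU Cys / UGC Cys — synonymous.
Codon 6: GGG Gly / GGG Gly — identical.
Nonsynonymous differences: 1.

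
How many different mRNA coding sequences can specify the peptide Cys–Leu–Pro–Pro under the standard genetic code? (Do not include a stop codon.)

192

Cys: 2 codons.
Leu: 6 codons.
Pro: 4 codons.
Pro: 4 codons.
2 × 6 × 4 × 4 = 192.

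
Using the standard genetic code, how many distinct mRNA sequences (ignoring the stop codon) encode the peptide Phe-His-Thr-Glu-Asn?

Phe: 2 codons.
His: 2 codons.
Thr: 4 codons.
Glu: 2 codons.
Asn: 2 codons.
2 × 2 × 4 × 2 × 2 = 64.

64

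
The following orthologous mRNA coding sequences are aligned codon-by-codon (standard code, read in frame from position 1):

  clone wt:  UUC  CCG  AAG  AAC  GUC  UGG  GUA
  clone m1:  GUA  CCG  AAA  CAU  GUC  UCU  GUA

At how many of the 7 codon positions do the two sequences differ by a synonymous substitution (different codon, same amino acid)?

Codon 1: UUC Phe / GUA Val — nonsynonymous.
Codon 2: CCG Pro / CCG Pro — identical.
Codon 3: AAG Lys / AAA Lys — synonymous.
Codon 4: AAC Asn / CAU His — nonsynonymous.
Codon 5: GUC Val / GUC Val — identical.
Codon 6: UGG Trp / UCU Ser — nonsynonymous.
Codon 7: GUA Val / GUA Val — identical.
Synonymous differences: 1.

1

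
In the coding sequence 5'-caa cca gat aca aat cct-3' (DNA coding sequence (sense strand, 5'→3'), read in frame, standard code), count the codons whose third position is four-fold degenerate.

Codon 1 CAA (Gln): third position 2-fold.
Codon 2 CCA (Pro): third position 4-fold.
Codon 3 GAT (Asp): third position 2-fold.
Codon 4 ACA (Thr): third position 4-fold.
Codon 5 AAT (Asn): third position 2-fold.
Codon 6 CCT (Pro): third position 4-fold.
Four-fold degenerate third positions: 3.

3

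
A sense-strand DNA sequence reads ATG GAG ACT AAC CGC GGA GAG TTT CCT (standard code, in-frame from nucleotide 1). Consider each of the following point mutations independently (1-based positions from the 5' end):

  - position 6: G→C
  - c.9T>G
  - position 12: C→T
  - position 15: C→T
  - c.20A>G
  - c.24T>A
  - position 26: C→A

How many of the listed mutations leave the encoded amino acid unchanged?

Codon 2: GAG (Glu) → GAC (Asp) — missense.
Codon 3: ACT (Thr) → ACG (Thr) — synonymous.
Codon 4: AAC (Asn) → AAT (Asn) — synonymous.
Codon 5: CGC (Arg) → CGT (Arg) — synonymous.
Codon 7: GAG (Glu) → GGG (Gly) — missense.
Codon 8: TTT (Phe) → TTA (Leu) — missense.
Codon 9: CCT (Pro) → CAT (His) — missense.
Synonymous: 3 of 7.

3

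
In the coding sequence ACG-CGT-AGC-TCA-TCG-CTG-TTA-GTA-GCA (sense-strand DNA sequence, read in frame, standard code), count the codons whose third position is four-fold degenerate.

Codon 1 ACG (Thr): third position 4-fold.
Codon 2 CGT (Arg): third position 4-fold.
Codon 3 AGC (Ser): third position 2-fold.
Codon 4 TCA (Ser): third position 4-fold.
Codon 5 TCG (Ser): third position 4-fold.
Codon 6 CTG (Leu): third position 4-fold.
Codon 7 TTA (Leu): third position 2-fold.
Codon 8 GTA (Val): third position 4-fold.
Codon 9 GCA (Ala): third position 4-fold.
Four-fold degenerate third positions: 7.

7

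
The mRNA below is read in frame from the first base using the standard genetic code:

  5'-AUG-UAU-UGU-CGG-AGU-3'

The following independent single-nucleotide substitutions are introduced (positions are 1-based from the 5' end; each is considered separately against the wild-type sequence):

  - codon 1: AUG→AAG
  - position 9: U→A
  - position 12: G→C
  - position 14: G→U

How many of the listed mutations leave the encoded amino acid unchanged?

Codon 1: AUG (Met) → AAG (Lys) — missense.
Codon 3: UGU (Cys) → UGA (Stop) — nonsense.
Codon 4: CGG (Arg) → CGC (Arg) — synonymous.
Codon 5: AGU (Ser) → AUU (Ile) — missense.
Synonymous: 1 of 4.

1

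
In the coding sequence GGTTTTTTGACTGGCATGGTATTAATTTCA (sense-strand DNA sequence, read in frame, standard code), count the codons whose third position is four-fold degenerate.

Codon 1 GGT (Gly): third position 4-fold.
Codon 2 TTT (Phe): third position 2-fold.
Codon 3 TTG (Leu): third position 2-fold.
Codon 4 ACT (Thr): third position 4-fold.
Codon 5 GGC (Gly): third position 4-fold.
Codon 6 ATG (Met): third position 1-fold.
Codon 7 GTA (Val): third position 4-fold.
Codon 8 TTA (Leu): third position 2-fold.
Codon 9 ATT (Ile): third position 3-fold.
Codon 10 TCA (Ser): third position 4-fold.
Four-fold degenerate third positions: 5.

5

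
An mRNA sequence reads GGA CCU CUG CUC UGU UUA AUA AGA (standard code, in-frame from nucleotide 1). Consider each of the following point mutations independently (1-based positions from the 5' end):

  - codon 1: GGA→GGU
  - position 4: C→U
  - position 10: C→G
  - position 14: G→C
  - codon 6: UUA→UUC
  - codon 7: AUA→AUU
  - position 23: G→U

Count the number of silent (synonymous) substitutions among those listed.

Codon 1: GGA (Gly) → GGU (Gly) — synonymous.
Codon 2: CCU (Pro) → UCU (Ser) — missense.
Codon 4: CUC (Leu) → GUC (Val) — missense.
Codon 5: UGU (Cys) → UCU (Ser) — missense.
Codon 6: UUA (Leu) → UUC (Phe) — missense.
Codon 7: AUA (Ile) → AUU (Ile) — synonymous.
Codon 8: AGA (Arg) → AUA (Ile) — missense.
Synonymous: 2 of 7.

2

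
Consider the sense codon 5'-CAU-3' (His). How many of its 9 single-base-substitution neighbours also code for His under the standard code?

Position 1: none → 0 synonymous.
Position 2: none → 0 synonymous.
Position 3: CAC → 1 synonymous.
Total: 0 + 0 + 1 = 1.

1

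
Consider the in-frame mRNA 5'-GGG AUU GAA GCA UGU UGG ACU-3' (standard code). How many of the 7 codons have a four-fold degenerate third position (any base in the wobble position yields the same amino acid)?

Codon 1 GGG (Gly): third position 4-fold.
Codon 2 AUU (Ile): third position 3-fold.
Codon 3 GAA (Glu): third position 2-fold.
Codon 4 GCA (Ala): third position 4-fold.
Codon 5 UGU (Cys): third position 2-fold.
Codon 6 UGG (Trp): third position 1-fold.
Codon 7 ACU (Thr): third position 4-fold.
Four-fold degenerate third positions: 3.

3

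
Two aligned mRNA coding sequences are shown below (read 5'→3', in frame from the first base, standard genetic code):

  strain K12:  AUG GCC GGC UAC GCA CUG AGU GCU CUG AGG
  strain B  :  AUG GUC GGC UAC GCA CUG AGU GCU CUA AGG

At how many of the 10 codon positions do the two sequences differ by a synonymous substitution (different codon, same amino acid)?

Codon 1: AUG Met / AUG Met — identical.
Codon 2: GCC Ala / GUC Val — nonsynonymous.
Codon 3: GGC Gly / GGC Gly — identical.
Codon 4: UAC Tyr / UAC Tyr — identical.
Codon 5: GCA Ala / GCA Ala — identical.
Codon 6: CUG Leu / CUG Leu — identical.
Codon 7: AGU Ser / AGU Ser — identical.
Codon 8: GCU Ala / GCU Ala — identical.
Codon 9: CUG Leu / CUA Leu — synonymous.
Codon 10: AGG Arg / AGG Arg — identical.
Synonymous differences: 1.

1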